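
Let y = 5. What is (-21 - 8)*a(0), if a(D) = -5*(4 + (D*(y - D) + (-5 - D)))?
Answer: -145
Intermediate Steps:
a(D) = 5 + 5*D - 5*D*(5 - D) (a(D) = -5*(4 + (D*(5 - D) + (-5 - D))) = -5*(4 + (-5 - D + D*(5 - D))) = -5*(-1 - D + D*(5 - D)) = 5 + 5*D - 5*D*(5 - D))
(-21 - 8)*a(0) = (-21 - 8)*(5 - 20*0 + 5*0²) = -29*(5 + 0 + 5*0) = -29*(5 + 0 + 0) = -29*5 = -145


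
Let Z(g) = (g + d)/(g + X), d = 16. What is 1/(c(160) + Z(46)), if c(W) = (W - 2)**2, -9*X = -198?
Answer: 34/848807 ≈ 4.0056e-5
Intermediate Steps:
X = 22 (X = -1/9*(-198) = 22)
c(W) = (-2 + W)**2
Z(g) = (16 + g)/(22 + g) (Z(g) = (g + 16)/(g + 22) = (16 + g)/(22 + g))
1/(c(160) + Z(46)) = 1/((-2 + 160)**2 + (16 + 46)/(22 + 46)) = 1/(158**2 + 62/68) = 1/(24964 + (1/68)*62) = 1/(24964 + 31/34) = 1/(848807/34) = 34/848807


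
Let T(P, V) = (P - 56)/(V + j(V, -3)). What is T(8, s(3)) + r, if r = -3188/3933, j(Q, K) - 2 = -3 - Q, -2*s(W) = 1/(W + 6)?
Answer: 185596/3933 ≈ 47.189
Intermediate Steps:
s(W) = -1/(2*(6 + W)) (s(W) = -1/(2*(W + 6)) = -1/(2*(6 + W)))
j(Q, K) = -1 - Q (j(Q, K) = 2 + (-3 - Q) = -1 - Q)
T(P, V) = 56 - P (T(P, V) = (P - 56)/(V + (-1 - V)) = (-56 + P)/(-1) = (-56 + P)*(-1) = 56 - P)
r = -3188/3933 (r = -3188*1/3933 = -3188/3933 ≈ -0.81058)
T(8, s(3)) + r = (56 - 1*8) - 3188/3933 = (56 - 8) - 3188/3933 = 48 - 3188/3933 = 185596/3933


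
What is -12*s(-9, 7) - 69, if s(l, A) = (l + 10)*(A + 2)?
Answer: -177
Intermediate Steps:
s(l, A) = (2 + A)*(10 + l) (s(l, A) = (10 + l)*(2 + A) = (2 + A)*(10 + l))
-12*s(-9, 7) - 69 = -12*(20 + 2*(-9) + 10*7 + 7*(-9)) - 69 = -12*(20 - 18 + 70 - 63) - 69 = -12*9 - 69 = -108 - 69 = -177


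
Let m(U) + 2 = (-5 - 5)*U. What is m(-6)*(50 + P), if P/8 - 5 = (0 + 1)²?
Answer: 5684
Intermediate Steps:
m(U) = -2 - 10*U (m(U) = -2 + (-5 - 5)*U = -2 - 10*U)
P = 48 (P = 40 + 8*(0 + 1)² = 40 + 8*1² = 40 + 8*1 = 40 + 8 = 48)
m(-6)*(50 + P) = (-2 - 10*(-6))*(50 + 48) = (-2 + 60)*98 = 58*98 = 5684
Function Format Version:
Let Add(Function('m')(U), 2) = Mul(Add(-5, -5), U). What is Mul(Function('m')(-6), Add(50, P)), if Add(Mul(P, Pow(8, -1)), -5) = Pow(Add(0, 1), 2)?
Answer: 5684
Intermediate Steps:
Function('m')(U) = Add(-2, Mul(-10, U)) (Function('m')(U) = Add(-2, Mul(Add(-5, -5), U)) = Add(-2, Mul(-10, U)))
P = 48 (P = Add(40, Mul(8, Pow(Add(0, 1), 2))) = Add(40, Mul(8, Pow(1, 2))) = Add(40, Mul(8, 1)) = Add(40, 8) = 48)
Mul(Function('m')(-6), Add(50, P)) = Mul(Add(-2, Mul(-10, -6)), Add(50, 48)) = Mul(Add(-2, 60), 98) = Mul(58, 98) = 5684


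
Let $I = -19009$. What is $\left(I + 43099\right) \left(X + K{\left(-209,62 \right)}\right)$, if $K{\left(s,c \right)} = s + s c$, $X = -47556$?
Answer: $-1462817070$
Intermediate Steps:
$K{\left(s,c \right)} = s + c s$
$\left(I + 43099\right) \left(X + K{\left(-209,62 \right)}\right) = \left(-19009 + 43099\right) \left(-47556 - 209 \left(1 + 62\right)\right) = 24090 \left(-47556 - 13167\right) = 24090 \left(-60723\right) = -1462817070$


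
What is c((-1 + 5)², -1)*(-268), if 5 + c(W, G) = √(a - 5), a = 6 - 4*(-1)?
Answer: 1340 - 268*√5 ≈ 740.73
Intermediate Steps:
a = 10 (a = 6 + 4 = 10)
c(W, G) = -5 + √5 (c(W, G) = -5 + √(10 - 5) = -5 + √5)
c((-1 + 5)², -1)*(-268) = (-5 + √5)*(-268) = 1340 - 268*√5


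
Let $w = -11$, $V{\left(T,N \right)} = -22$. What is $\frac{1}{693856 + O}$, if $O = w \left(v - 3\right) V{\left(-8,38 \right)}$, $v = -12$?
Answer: $\frac{1}{690226} \approx 1.4488 \cdot 10^{-6}$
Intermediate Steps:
$O = -3630$ ($O = - 11 \left(-12 - 3\right) \left(-22\right) = \left(-11\right) \left(-15\right) \left(-22\right) = 165 \left(-22\right) = -3630$)
$\frac{1}{693856 + O} = \frac{1}{693856 - 3630} = \frac{1}{690226}$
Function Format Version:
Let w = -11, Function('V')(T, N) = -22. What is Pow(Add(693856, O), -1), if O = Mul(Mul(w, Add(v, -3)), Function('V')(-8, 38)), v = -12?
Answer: Rational(1, 690226) ≈ 1.4488e-6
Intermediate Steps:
O = -3630 (O = Mul(Mul(-11, Add(-12, -3)), -22) = Mul(Mul(-11, -15), -22) = Mul(165, -22) = -3630)
Pow(Add(693856, O), -1) = Pow(Add(693856, -3630), -1) = Pow(690226, -1) = Rational(1, 690226)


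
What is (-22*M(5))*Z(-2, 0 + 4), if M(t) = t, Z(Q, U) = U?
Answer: -440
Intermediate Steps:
(-22*M(5))*Z(-2, 0 + 4) = (-22*5)*(0 + 4) = -110*4 = -440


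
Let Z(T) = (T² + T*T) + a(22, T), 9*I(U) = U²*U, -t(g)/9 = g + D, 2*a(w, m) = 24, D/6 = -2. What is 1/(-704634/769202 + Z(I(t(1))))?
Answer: 54943/1277228243782791 ≈ 4.3017e-11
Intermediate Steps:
D = -12 (D = 6*(-2) = -12)
a(w, m) = 12 (a(w, m) = (½)*24 = 12)
t(g) = 108 - 9*g (t(g) = -9*(g - 12) = -9*(-12 + g) = 108 - 9*g)
I(U) = U³/9 (I(U) = (U²*U)/9 = U³/9)
Z(T) = 12 + 2*T² (Z(T) = (T² + T*T) + 12 = (T² + T²) + 12 = 2*T² + 12 = 12 + 2*T²)
1/(-704634/769202 + Z(I(t(1)))) = 1/(-704634/769202 + (12 + 2*((108 - 9*1)³/9)²)) = 1/(-704634*1/769202 + (12 + 2*((108 - 9)³/9)²)) = 1/(-50331/54943 + (12 + 2*((⅑)*99³)²)) = 1/(-50331/54943 + (12 + 2*((⅑)*970299)²)) = 1/(-50331/54943 + (12 + 2*107811²)) = 1/(-50331/54943 + (12 + 2*11623211721)) = 1/(-50331/54943 + (12 + 23246423442)) = 1/(-50331/54943 + 23246423454) = 1/(1277228243782791/54943) = 54943/1277228243782791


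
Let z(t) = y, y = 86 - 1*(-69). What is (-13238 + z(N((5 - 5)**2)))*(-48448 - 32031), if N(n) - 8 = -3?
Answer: 1052906757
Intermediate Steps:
N(n) = 5 (N(n) = 8 - 3 = 5)
y = 155 (y = 86 + 69 = 155)
z(t) = 155
(-13238 + z(N((5 - 5)**2)))*(-48448 - 32031) = (-13238 + 155)*(-48448 - 32031) = -13083*(-80479) = 1052906757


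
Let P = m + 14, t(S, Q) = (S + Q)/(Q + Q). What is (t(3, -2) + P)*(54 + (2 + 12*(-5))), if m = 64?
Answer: -311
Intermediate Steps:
t(S, Q) = (Q + S)/(2*Q) (t(S, Q) = (Q + S)/((2*Q)) = (Q + S)*(1/(2*Q)) = (Q + S)/(2*Q))
P = 78 (P = 64 + 14 = 78)
(t(3, -2) + P)*(54 + (2 + 12*(-5))) = ((½)*(-2 + 3)/(-2) + 78)*(54 + (2 + 12*(-5))) = ((½)*(-½)*1 + 78)*(54 + (2 - 60)) = (-¼ + 78)*(54 - 58) = (311/4)*(-4) = -311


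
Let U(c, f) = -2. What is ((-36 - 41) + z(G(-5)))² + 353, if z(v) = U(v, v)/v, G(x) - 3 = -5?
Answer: 6129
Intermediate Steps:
G(x) = -2 (G(x) = 3 - 5 = -2)
z(v) = -2/v
((-36 - 41) + z(G(-5)))² + 353 = ((-36 - 41) - 2/(-2))² + 353 = (-77 - 2*(-½))² + 353 = (-77 + 1)² + 353 = (-76)² + 353 = 5776 + 353 = 6129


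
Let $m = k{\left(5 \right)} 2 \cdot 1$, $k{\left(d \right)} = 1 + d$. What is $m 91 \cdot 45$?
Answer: $49140$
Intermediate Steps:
$m = 12$ ($m = \left(1 + 5\right) 2 \cdot 1 = 6 \cdot 2 \cdot 1 = 12 \cdot 1 = 12$)
$m 91 \cdot 45 = 12 \cdot 91 \cdot 45 = 1092 \cdot 45 = 49140$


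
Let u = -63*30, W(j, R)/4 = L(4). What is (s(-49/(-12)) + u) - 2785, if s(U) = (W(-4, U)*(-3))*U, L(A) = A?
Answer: -4871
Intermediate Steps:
W(j, R) = 16 (W(j, R) = 4*4 = 16)
s(U) = -48*U (s(U) = (16*(-3))*U = -48*U)
u = -1890
(s(-49/(-12)) + u) - 2785 = (-(-2352)/(-12) - 1890) - 2785 = (-(-2352)*(-1)/12 - 1890) - 2785 = (-48*49/12 - 1890) - 2785 = (-196 - 1890) - 2785 = -2086 - 2785 = -4871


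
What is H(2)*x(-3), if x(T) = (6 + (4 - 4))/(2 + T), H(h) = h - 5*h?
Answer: 48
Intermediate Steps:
H(h) = -4*h
x(T) = 6/(2 + T) (x(T) = (6 + 0)/(2 + T) = 6/(2 + T))
H(2)*x(-3) = (-4*2)*(6/(2 - 3)) = -48/(-1) = -48*(-1) = -8*(-6) = 48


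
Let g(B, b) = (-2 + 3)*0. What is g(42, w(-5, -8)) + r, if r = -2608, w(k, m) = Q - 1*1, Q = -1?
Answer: -2608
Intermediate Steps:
w(k, m) = -2 (w(k, m) = -1 - 1*1 = -1 - 1 = -2)
g(B, b) = 0 (g(B, b) = 1*0 = 0)
g(42, w(-5, -8)) + r = 0 - 2608 = -2608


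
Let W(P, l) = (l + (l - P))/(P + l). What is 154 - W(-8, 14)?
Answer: 148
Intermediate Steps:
W(P, l) = (-P + 2*l)/(P + l)
154 - W(-8, 14) = 154 - (-1*(-8) + 2*14)/(-8 + 14) = 154 - (8 + 28)/6 = 154 - 36/6 = 154 - 1*6 = 154 - 6 = 148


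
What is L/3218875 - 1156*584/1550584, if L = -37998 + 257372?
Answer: -229114696698/623892009125 ≈ -0.36723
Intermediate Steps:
L = 219374
L/3218875 - 1156*584/1550584 = 219374/3218875 - 1156*584/1550584 = 219374*(1/3218875) - 675104*1/1550584 = 219374/3218875 - 84388/193823 = -229114696698/623892009125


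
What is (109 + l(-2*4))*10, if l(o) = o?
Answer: 1010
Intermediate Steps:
(109 + l(-2*4))*10 = (109 - 2*4)*10 = (109 - 8)*10 = 101*10 = 1010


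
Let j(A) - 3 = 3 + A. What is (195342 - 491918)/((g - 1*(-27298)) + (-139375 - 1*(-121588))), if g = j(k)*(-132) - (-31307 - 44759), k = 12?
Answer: -296576/83201 ≈ -3.5646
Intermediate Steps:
j(A) = 6 + A (j(A) = 3 + (3 + A) = 6 + A)
g = 73690 (g = (6 + 12)*(-132) - (-31307 - 44759) = 18*(-132) - 1*(-76066) = -2376 + 76066 = 73690)
(195342 - 491918)/((g - 1*(-27298)) + (-139375 - 1*(-121588))) = (195342 - 491918)/((73690 - 1*(-27298)) + (-139375 - 1*(-121588))) = -296576/((73690 + 27298) + (-139375 + 121588)) = -296576/(100988 - 17787) = -296576/83201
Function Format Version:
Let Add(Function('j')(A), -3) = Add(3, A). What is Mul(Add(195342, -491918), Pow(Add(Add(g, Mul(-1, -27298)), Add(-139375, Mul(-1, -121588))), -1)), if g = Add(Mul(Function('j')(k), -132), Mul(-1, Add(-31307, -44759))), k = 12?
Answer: Rational(-296576, 83201) ≈ -3.5646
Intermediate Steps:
Function('j')(A) = Add(6, A) (Function('j')(A) = Add(3, Add(3, A)) = Add(6, A))
g = 73690 (g = Add(Mul(Add(6, 12), -132), Mul(-1, Add(-31307, -44759))) = Add(Mul(18, -132), Mul(-1, -76066)) = Add(-2376, 76066) = 73690)
Mul(Add(195342, -491918), Pow(Add(Add(g, Mul(-1, -27298)), Add(-139375, Mul(-1, -121588))), -1)) = Mul(Add(195342, -491918), Pow(Add(Add(73690, Mul(-1, -27298)), Add(-139375, Mul(-1, -121588))), -1)) = Mul(-296576, Pow(Add(Add(73690, 27298), Add(-139375, 121588)), -1)) = Mul(-296576, Pow(Add(100988, -17787), -1)) = Mul(-296576, Pow(83201, -1)) = Mul(-296576, Rational(1, 83201)) = Rational(-296576, 83201)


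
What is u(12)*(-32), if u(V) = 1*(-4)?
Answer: 128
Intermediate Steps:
u(V) = -4
u(12)*(-32) = -4*(-32) = 128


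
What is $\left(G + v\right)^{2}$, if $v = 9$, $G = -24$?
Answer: $225$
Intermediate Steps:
$\left(G + v\right)^{2} = \left(-24 + 9\right)^{2} = \left(-15\right)^{2} = 225$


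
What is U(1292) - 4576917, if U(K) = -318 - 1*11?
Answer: -4577246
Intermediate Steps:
U(K) = -329 (U(K) = -318 - 11 = -329)
U(1292) - 4576917 = -329 - 4576917 = -4577246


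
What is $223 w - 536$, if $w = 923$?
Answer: $205293$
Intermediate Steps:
$223 w - 536 = 223 \cdot 923 - 536 = 205829 - 536 = 205293$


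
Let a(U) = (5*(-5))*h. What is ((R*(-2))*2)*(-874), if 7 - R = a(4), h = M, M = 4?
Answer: 374072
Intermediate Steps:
h = 4
a(U) = -100 (a(U) = (5*(-5))*4 = -25*4 = -100)
R = 107 (R = 7 - 1*(-100) = 7 + 100 = 107)
((R*(-2))*2)*(-874) = ((107*(-2))*2)*(-874) = -214*2*(-874) = -428*(-874) = 374072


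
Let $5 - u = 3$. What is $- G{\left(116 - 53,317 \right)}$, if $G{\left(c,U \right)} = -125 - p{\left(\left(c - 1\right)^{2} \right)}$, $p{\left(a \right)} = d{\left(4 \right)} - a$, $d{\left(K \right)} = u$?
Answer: $-3717$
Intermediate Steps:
$u = 2$ ($u = 5 - 3 = 2$)
$d{\left(K \right)} = 2$
$p{\left(a \right)} = 2 - a$
$G{\left(c,U \right)} = -127 + \left(-1 + c\right)^{2}$ ($G{\left(c,U \right)} = -125 - \left(2 - \left(c - 1\right)^{2}\right) = -125 - \left(2 - \left(-1 + c\right)^{2}\right) = -125 + \left(-2 + \left(-1 + c\right)^{2}\right) = -127 + \left(-1 + c\right)^{2}$)
$- G{\left(116 - 53,317 \right)} = - (-127 + \left(-1 + \left(116 - 53\right)\right)^{2}) = - (-127 + \left(-1 + 63\right)^{2}) = - (-127 + 62^{2}) = - (-127 + 3844) = \left(-1\right) 3717 = -3717$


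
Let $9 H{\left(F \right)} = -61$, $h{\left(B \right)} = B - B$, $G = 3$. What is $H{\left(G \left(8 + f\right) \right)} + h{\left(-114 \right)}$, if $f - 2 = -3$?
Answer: $- \frac{61}{9} \approx -6.7778$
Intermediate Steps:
$f = -1$ ($f = 2 - 3 = -1$)
$h{\left(B \right)} = 0$
$H{\left(F \right)} = - \frac{61}{9}$ ($H{\left(F \right)} = \frac{1}{9} \left(-61\right) = - \frac{61}{9}$)
$H{\left(G \left(8 + f\right) \right)} + h{\left(-114 \right)} = - \frac{61}{9} + 0 = - \frac{61}{9}$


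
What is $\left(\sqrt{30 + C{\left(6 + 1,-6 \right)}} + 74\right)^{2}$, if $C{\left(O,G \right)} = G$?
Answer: $5500 + 296 \sqrt{6} \approx 6225.0$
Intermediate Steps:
$\left(\sqrt{30 + C{\left(6 + 1,-6 \right)}} + 74\right)^{2} = \left(\sqrt{30 - 6} + 74\right)^{2} = \left(\sqrt{24} + 74\right)^{2} = \left(2 \sqrt{6} + 74\right)^{2} = \left(74 + 2 \sqrt{6}\right)^{2}$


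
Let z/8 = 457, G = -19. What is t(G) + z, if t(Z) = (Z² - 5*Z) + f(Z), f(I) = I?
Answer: 4093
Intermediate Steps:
z = 3656 (z = 8*457 = 3656)
t(Z) = Z² - 4*Z (t(Z) = (Z² - 5*Z) + Z = Z² - 4*Z)
t(G) + z = -19*(-4 - 19) + 3656 = -19*(-23) + 3656 = 437 + 3656 = 4093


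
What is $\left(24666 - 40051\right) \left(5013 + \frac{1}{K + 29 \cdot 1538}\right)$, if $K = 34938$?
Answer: $- \frac{1226904582617}{15908} \approx -7.7125 \cdot 10^{7}$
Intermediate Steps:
$\left(24666 - 40051\right) \left(5013 + \frac{1}{K + 29 \cdot 1538}\right) = \left(24666 - 40051\right) \left(5013 + \frac{1}{34938 + 29 \cdot 1538}\right) = - 15385 \left(5013 + \frac{1}{34938 + 44602}\right) = - 15385 \left(5013 + \frac{1}{79540}\right) = \left(-15385\right) \frac{398734021}{79540} = - \frac{1226904582617}{15908}$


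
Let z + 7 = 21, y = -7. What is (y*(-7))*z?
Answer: 686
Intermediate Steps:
z = 14 (z = -7 + 21 = 14)
(y*(-7))*z = -7*(-7)*14 = 49*14 = 686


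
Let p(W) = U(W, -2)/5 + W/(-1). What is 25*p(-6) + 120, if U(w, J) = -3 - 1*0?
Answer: 255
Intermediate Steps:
U(w, J) = -3 (U(w, J) = -3 + 0 = -3)
p(W) = -3/5 - W (p(W) = -3/5 + W/(-1) = -3*1/5 + W*(-1) = -3/5 - W)
25*p(-6) + 120 = 25*(-3/5 - 1*(-6)) + 120 = 25*(-3/5 + 6) + 120 = 25*(27/5) + 120 = 135 + 120 = 255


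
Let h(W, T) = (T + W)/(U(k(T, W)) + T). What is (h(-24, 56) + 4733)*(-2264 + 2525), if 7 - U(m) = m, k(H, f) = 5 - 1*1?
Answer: 72891819/59 ≈ 1.2355e+6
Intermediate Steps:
k(H, f) = 4 (k(H, f) = 5 - 1 = 4)
U(m) = 7 - m
h(W, T) = (T + W)/(3 + T) (h(W, T) = (T + W)/((7 - 1*4) + T) = (T + W)/((7 - 4) + T) = (T + W)/(3 + T))
(h(-24, 56) + 4733)*(-2264 + 2525) = ((56 - 24)/(3 + 56) + 4733)*(-2264 + 2525) = (32/59 + 4733)*261 = (279279/59)*261 = 72891819/59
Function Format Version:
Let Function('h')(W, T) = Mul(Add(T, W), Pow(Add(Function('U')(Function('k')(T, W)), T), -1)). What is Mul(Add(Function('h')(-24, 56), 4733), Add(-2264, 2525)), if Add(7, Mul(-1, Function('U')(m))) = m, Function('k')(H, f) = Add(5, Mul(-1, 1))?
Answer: Rational(72891819, 59) ≈ 1.2355e+6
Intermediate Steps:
Function('k')(H, f) = 4 (Function('k')(H, f) = Add(5, -1) = 4)
Function('U')(m) = Add(7, Mul(-1, m))
Function('h')(W, T) = Mul(Pow(Add(3, T), -1), Add(T, W)) (Function('h')(W, T) = Mul(Add(T, W), Pow(Add(Add(7, Mul(-1, 4)), T), -1)) = Mul(Add(T, W), Pow(Add(Add(7, -4), T), -1)) = Mul(Add(T, W), Pow(Add(3, T), -1)) = Mul(Pow(Add(3, T), -1), Add(T, W)))
Mul(Add(Function('h')(-24, 56), 4733), Add(-2264, 2525)) = Mul(Add(Mul(Pow(Add(3, 56), -1), Add(56, -24)), 4733), Add(-2264, 2525)) = Mul(Add(Mul(Pow(59, -1), 32), 4733), 261) = Mul(Add(Mul(Rational(1, 59), 32), 4733), 261) = Mul(Add(Rational(32, 59), 4733), 261) = Mul(Rational(279279, 59), 261) = Rational(72891819, 59)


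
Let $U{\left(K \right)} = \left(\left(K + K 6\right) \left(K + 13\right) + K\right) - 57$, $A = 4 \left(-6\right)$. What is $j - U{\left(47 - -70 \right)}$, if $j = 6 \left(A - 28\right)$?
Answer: $-106842$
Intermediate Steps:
$A = -24$
$j = -312$ ($j = 6 \left(-24 - 28\right) = 6 \left(-52\right) = -312$)
$U{\left(K \right)} = -57 + K + 7 K \left(13 + K\right)$ ($U{\left(K \right)} = \left(\left(K + 6 K\right) \left(13 + K\right) + K\right) - 57 = \left(7 K \left(13 + K\right) + K\right) - 57 = \left(K + 7 K \left(13 + K\right)\right) - 57 = -57 + K + 7 K \left(13 + K\right)$)
$j - U{\left(47 - -70 \right)} = -312 - \left(-57 + 7 \left(47 - -70\right)^{2} + 92 \left(47 - -70\right)\right) = -312 - \left(-57 + 7 \left(47 + 70\right)^{2} + 92 \left(47 + 70\right)\right) = -312 - \left(-57 + 7 \cdot 117^{2} + 92 \cdot 117\right) = -312 - \left(-57 + 7 \cdot 13689 + 10764\right) = -312 - \left(-57 + 95823 + 10764\right) = -312 - 106530 = -106842$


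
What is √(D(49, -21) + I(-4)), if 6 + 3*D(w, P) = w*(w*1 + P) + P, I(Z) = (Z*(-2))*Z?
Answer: √3747/3 ≈ 20.404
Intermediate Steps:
I(Z) = -2*Z² (I(Z) = (-2*Z)*Z = -2*Z²)
D(w, P) = -2 + P/3 + w*(P + w)/3 (D(w, P) = -2 + (w*(w*1 + P) + P)/3 = -2 + (w*(w + P) + P)/3 = -2 + (w*(P + w) + P)/3 = -2 + (P + w*(P + w))/3 = -2 + (P/3 + w*(P + w)/3) = -2 + P/3 + w*(P + w)/3)
√(D(49, -21) + I(-4)) = √((-2 + (⅓)*(-21) + (⅓)*49² + (⅓)*(-21)*49) - 2*(-4)²) = √((-2 - 7 + (⅓)*2401 - 343) - 2*16) = √((-2 - 7 + 2401/3 - 343) - 32) = √(1345/3 - 32) = √(1249/3) = √3747/3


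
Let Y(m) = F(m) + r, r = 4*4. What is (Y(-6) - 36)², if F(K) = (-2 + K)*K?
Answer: 784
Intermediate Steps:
F(K) = K*(-2 + K)
r = 16
Y(m) = 16 + m*(-2 + m) (Y(m) = m*(-2 + m) + 16 = 16 + m*(-2 + m))
(Y(-6) - 36)² = ((16 - 6*(-2 - 6)) - 36)² = ((16 - 6*(-8)) - 36)² = ((16 + 48) - 36)² = (64 - 36)² = 28² = 784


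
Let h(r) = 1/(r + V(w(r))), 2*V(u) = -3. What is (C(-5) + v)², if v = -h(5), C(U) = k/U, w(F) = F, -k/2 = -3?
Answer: 2704/1225 ≈ 2.2073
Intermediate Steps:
k = 6 (k = -2*(-3) = 6)
V(u) = -3/2 (V(u) = (½)*(-3) = -3/2)
C(U) = 6/U
h(r) = 1/(-3/2 + r) (h(r) = 1/(r - 3/2) = 1/(-3/2 + r))
v = -2/7 (v = -2/(-3 + 2*5) = -2/(-3 + 10) = -2/7 ≈ -0.28571)
(C(-5) + v)² = (6/(-5) - 2/7)² = (6*(-⅕) - 2/7)² = (-6/5 - 2/7)² = (-52/35)² = 2704/1225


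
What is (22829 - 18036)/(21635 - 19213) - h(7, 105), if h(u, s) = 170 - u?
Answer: -389993/2422 ≈ -161.02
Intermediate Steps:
(22829 - 18036)/(21635 - 19213) - h(7, 105) = (22829 - 18036)/(21635 - 19213) - (170 - 1*7) = 4793/2422 - (170 - 7) = 4793*(1/2422) - 1*163 = 4793/2422 - 163 = -389993/2422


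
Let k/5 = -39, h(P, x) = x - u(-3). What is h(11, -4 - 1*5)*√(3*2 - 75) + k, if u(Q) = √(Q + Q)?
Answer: -195 + 3*√46 - 9*I*√69 ≈ -174.65 - 74.76*I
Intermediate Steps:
u(Q) = √2*√Q (u(Q) = √(2*Q) = √2*√Q)
h(P, x) = x - I*√6 (h(P, x) = x - √2*√(-3) = x - √2*I*√3 = x - I*√6)
k = -195 (k = 5*(-39) = -195)
h(11, -4 - 1*5)*√(3*2 - 75) + k = ((-4 - 1*5) - I*√6)*√(3*2 - 75) - 195 = ((-4 - 5) - I*√6)*√(6 - 75) - 195 = (-9 - I*√6)*√(-69) - 195 = (-9 - I*√6)*(I*√69) - 195 = I*√69*(-9 - I*√6) - 195 = -195 + I*√69*(-9 - I*√6)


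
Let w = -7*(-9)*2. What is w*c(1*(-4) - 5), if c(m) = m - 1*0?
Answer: -1134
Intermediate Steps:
c(m) = m (c(m) = m + 0 = m)
w = 126 (w = 63*2 = 126)
w*c(1*(-4) - 5) = 126*(1*(-4) - 5) = 126*(-4 - 5) = 126*(-9) = -1134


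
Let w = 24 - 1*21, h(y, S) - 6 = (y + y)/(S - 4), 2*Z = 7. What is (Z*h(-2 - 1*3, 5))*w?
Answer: -42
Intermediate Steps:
Z = 7/2 (Z = (½)*7 = 7/2 ≈ 3.5000)
h(y, S) = 6 + 2*y/(-4 + S) (h(y, S) = 6 + (y + y)/(S - 4) = 6 + (2*y)/(-4 + S) = 6 + 2*y/(-4 + S))
w = 3 (w = 24 - 21 = 3)
(Z*h(-2 - 1*3, 5))*w = (7*(2*(-12 + (-2 - 1*3) + 3*5)/(-4 + 5))/2)*3 = (7*(2*(-12 + (-2 - 3) + 15)/1)/2)*3 = (7*(2*1*(-12 - 5 + 15))/2)*3 = (7*(2*1*(-2))/2)*3 = ((7/2)*(-4))*3 = -14*3 = -42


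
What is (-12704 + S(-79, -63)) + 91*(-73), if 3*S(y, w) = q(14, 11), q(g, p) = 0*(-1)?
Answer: -19347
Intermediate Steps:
q(g, p) = 0
S(y, w) = 0 (S(y, w) = (⅓)*0 = 0)
(-12704 + S(-79, -63)) + 91*(-73) = (-12704 + 0) + 91*(-73) = -12704 - 6643 = -19347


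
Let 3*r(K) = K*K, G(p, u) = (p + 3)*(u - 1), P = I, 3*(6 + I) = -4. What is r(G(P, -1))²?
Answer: 456976/729 ≈ 626.85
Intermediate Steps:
I = -22/3 (I = -6 + (⅓)*(-4) = -6 - 4/3 = -22/3 ≈ -7.3333)
P = -22/3 ≈ -7.3333
G(p, u) = (-1 + u)*(3 + p) (G(p, u) = (3 + p)*(-1 + u) = (-1 + u)*(3 + p))
r(K) = K²/3 (r(K) = (K*K)/3 = K²/3)
r(G(P, -1))² = ((-3 - 1*(-22/3) + 3*(-1) - 22/3*(-1))²/3)² = ((-3 + 22/3 - 3 + 22/3)²/3)² = ((26/3)²/3)² = ((⅓)*(676/9))² = (676/27)² = 456976/729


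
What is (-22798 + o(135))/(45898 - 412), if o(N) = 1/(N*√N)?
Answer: -11399/22743 + √15/276327450 ≈ -0.50121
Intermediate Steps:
o(N) = N^(-3/2) (o(N) = 1/(N^(3/2)) = N^(-3/2))
(-22798 + o(135))/(45898 - 412) = (-22798 + 135^(-3/2))/(45898 - 412) = (-22798 + √15/6075)/45486 = (-22798 + √15/6075)*(1/45486) = -11399/22743 + √15/276327450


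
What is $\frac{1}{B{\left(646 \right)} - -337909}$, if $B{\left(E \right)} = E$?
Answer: $\frac{1}{338555} \approx 2.9537 \cdot 10^{-6}$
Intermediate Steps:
$\frac{1}{B{\left(646 \right)} - -337909} = \frac{1}{646 - -337909} = \frac{1}{646 + 337909} = \frac{1}{338555}$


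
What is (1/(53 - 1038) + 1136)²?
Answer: 1252069243681/970225 ≈ 1.2905e+6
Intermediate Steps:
(1/(53 - 1038) + 1136)² = (1/(-985) + 1136)² = (-1/985 + 1136)² = (1118959/985)² = 1252069243681/970225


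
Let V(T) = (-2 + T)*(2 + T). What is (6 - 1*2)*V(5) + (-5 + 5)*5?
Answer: 84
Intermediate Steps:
(6 - 1*2)*V(5) + (-5 + 5)*5 = (6 - 1*2)*(-4 + 5²) + (-5 + 5)*5 = (6 - 2)*(-4 + 25) + 0*5 = 4*21 + 0 = 84 + 0 = 84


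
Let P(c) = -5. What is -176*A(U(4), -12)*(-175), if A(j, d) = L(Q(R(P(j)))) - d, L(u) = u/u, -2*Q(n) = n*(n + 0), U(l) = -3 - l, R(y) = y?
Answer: 400400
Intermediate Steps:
Q(n) = -n²/2 (Q(n) = -n*(n + 0)/2 = -n*n/2 = -n²/2)
L(u) = 1
A(j, d) = 1 - d
-176*A(U(4), -12)*(-175) = -176*(1 - 1*(-12))*(-175) = -176*(1 + 12)*(-175) = -176*13*(-175) = -2288*(-175) = 400400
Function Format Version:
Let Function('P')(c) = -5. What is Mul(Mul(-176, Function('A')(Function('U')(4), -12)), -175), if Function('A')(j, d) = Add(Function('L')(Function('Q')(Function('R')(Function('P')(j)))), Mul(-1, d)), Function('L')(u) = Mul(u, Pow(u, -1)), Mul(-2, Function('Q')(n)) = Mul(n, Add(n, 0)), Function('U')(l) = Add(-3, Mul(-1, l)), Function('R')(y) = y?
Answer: 400400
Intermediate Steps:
Function('Q')(n) = Mul(Rational(-1, 2), Pow(n, 2)) (Function('Q')(n) = Mul(Rational(-1, 2), Mul(n, Add(n, 0))) = Mul(Rational(-1, 2), Mul(n, n)) = Mul(Rational(-1, 2), Pow(n, 2)))
Function('L')(u) = 1
Function('A')(j, d) = Add(1, Mul(-1, d))
Mul(Mul(-176, Function('A')(Function('U')(4), -12)), -175) = Mul(Mul(-176, Add(1, Mul(-1, -12))), -175) = Mul(Mul(-176, Add(1, 12)), -175) = Mul(Mul(-176, 13), -175) = Mul(-2288, -175) = 400400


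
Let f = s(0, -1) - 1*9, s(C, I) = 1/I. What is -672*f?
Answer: 6720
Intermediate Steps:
s(C, I) = 1/I
f = -10 (f = 1/(-1) - 1*9 = -1 - 9 = -10)
-672*f = -672*(-10) = 6720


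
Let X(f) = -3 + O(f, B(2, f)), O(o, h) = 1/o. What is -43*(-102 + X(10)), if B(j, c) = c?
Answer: 45107/10 ≈ 4510.7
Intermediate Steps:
X(f) = -3 + 1/f
-43*(-102 + X(10)) = -43*(-102 + (-3 + 1/10)) = -43*(-102 + (-3 + ⅒)) = -43*(-102 - 29/10) = -43*(-1049/10) = 45107/10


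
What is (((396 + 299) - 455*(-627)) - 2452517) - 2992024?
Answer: -5158561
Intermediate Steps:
(((396 + 299) - 455*(-627)) - 2452517) - 2992024 = ((695 + 285285) - 2452517) - 2992024 = (285980 - 2452517) - 2992024 = -2166537 - 2992024 = -5158561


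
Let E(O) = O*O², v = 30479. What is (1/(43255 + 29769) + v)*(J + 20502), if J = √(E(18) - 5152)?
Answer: 22815635292747/36512 + 2225698497*√170/36512 ≈ 6.2568e+8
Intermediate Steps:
E(O) = O³
J = 2*√170 (J = √(18³ - 5152) = √(5832 - 5152) = √680 = 2*√170 ≈ 26.077)
(1/(43255 + 29769) + v)*(J + 20502) = (1/(43255 + 29769) + 30479)*(2*√170 + 20502) = (1/73024 + 30479)*(20502 + 2*√170) = 2225698497*(20502 + 2*√170)/73024 = 22815635292747/36512 + 2225698497*√170/36512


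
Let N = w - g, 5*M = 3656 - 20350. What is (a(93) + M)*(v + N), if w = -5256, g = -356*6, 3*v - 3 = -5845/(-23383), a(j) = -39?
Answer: 3695125495654/350745 ≈ 1.0535e+7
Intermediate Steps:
v = 75994/70149 (v = 1 + (-5845/(-23383))/3 = 1 + (-5845*(-1/23383))/3 = 1 + (⅓)*(5845/23383) = 1 + 5845/70149 = 75994/70149 ≈ 1.0833)
g = -2136
M = -16694/5 (M = (3656 - 20350)/5 = (⅕)*(-16694) = -16694/5 ≈ -3338.8)
N = -3120 (N = -5256 - 1*(-2136) = -5256 + 2136 = -3120)
(a(93) + M)*(v + N) = (-39 - 16694/5)*(75994/70149 - 3120) = -16889/5*(-218788886/70149) = 3695125495654/350745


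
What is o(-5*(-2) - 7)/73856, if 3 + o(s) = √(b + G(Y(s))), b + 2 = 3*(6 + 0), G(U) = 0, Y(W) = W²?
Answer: 1/73856 ≈ 1.3540e-5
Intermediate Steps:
b = 16 (b = -2 + 3*(6 + 0) = -2 + 3*6 = -2 + 18 = 16)
o(s) = 1 (o(s) = -3 + √(16 + 0) = -3 + √16 = -3 + 4 = 1)
o(-5*(-2) - 7)/73856 = 1/73856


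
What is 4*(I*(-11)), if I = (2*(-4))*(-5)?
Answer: -1760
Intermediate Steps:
I = 40 (I = -8*(-5) = 40)
4*(I*(-11)) = 4*(40*(-11)) = 4*(-440) = -1760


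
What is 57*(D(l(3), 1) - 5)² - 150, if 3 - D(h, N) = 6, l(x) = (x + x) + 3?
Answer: 3498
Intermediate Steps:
l(x) = 3 + 2*x (l(x) = 2*x + 3 = 3 + 2*x)
D(h, N) = -3 (D(h, N) = 3 - 1*6 = 3 - 6 = -3)
57*(D(l(3), 1) - 5)² - 150 = 57*(-3 - 5)² - 150 = 57*(-8)² - 150 = 57*64 - 150 = 3648 - 150 = 3498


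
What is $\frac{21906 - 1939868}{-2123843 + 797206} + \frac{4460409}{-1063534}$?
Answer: $- \frac{3877525816825}{1410923555158} \approx -2.7482$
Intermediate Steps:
$\frac{21906 - 1939868}{-2123843 + 797206} + \frac{4460409}{-1063534} = - \frac{1917962}{-1326637} + 4460409 \left(- \frac{1}{1063534}\right) = \left(-1917962\right) \left(- \frac{1}{1326637}\right) - \frac{4460409}{1063534} = \frac{1917962}{1326637} - \frac{4460409}{1063534} = - \frac{3877525816825}{1410923555158}$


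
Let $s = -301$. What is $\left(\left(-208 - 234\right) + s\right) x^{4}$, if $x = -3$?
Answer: $-60183$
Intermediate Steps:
$\left(\left(-208 - 234\right) + s\right) x^{4} = \left(\left(-208 - 234\right) - 301\right) \left(-3\right)^{4} = \left(-442 - 301\right) 81 = \left(-743\right) 81 = -60183$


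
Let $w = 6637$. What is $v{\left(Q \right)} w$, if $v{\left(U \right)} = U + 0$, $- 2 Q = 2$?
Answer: $-6637$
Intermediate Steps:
$Q = -1$ ($Q = \left(- \frac{1}{2}\right) 2 = -1$)
$v{\left(U \right)} = U$
$v{\left(Q \right)} w = \left(-1\right) 6637 = -6637$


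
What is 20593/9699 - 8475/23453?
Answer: 400768604/227470647 ≈ 1.7618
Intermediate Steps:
20593/9699 - 8475/23453 = 400768604/227470647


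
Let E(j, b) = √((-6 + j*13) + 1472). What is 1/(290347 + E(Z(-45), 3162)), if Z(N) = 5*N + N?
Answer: 290347/84301382453 - 2*I*√511/84301382453 ≈ 3.4442e-6 - 5.363e-10*I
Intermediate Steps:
Z(N) = 6*N
E(j, b) = √(1466 + 13*j) (E(j, b) = √((-6 + 13*j) + 1472) = √(1466 + 13*j))
1/(290347 + E(Z(-45), 3162)) = 1/(290347 + √(1466 + 13*(6*(-45)))) = 1/(290347 + √(1466 + 13*(-270))) = 1/(290347 + √(1466 - 3510)) = 1/(290347 + √(-2044)) = 1/(290347 + 2*I*√511)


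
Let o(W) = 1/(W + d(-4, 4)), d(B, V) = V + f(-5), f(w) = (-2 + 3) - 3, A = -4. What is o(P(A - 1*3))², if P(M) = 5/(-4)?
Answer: 16/9 ≈ 1.7778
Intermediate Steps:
f(w) = -2 (f(w) = 1 - 3 = -2)
d(B, V) = -2 + V (d(B, V) = V - 2 = -2 + V)
P(M) = -5/4 (P(M) = 5*(-¼) = -5/4)
o(W) = 1/(2 + W) (o(W) = 1/(W + (-2 + 4)) = 1/(W + 2) = 1/(2 + W))
o(P(A - 1*3))² = (1/(2 - 5/4))² = (1/(¾))² = (4/3)² = 16/9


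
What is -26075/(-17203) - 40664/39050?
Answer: 159342979/335888575 ≈ 0.47439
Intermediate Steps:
-26075/(-17203) - 40664/39050 = -26075*(-1/17203) - 40664*1/39050 = 26075/17203 - 20332/19525 = 159342979/335888575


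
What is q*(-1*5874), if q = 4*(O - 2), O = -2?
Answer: 93984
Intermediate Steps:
q = -16 (q = 4*(-2 - 2) = 4*(-4) = -16)
q*(-1*5874) = -(-16)*5874 = -16*(-5874) = 93984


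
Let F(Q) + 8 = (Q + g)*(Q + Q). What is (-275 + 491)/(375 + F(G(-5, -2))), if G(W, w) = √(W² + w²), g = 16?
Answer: 91800/150929 - 6912*√29/150929 ≈ 0.36161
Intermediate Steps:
F(Q) = -8 + 2*Q*(16 + Q) (F(Q) = -8 + (Q + 16)*(Q + Q) = -8 + (16 + Q)*(2*Q) = -8 + 2*Q*(16 + Q))
(-275 + 491)/(375 + F(G(-5, -2))) = (-275 + 491)/(375 + (-8 + 2*(√((-5)² + (-2)²))² + 32*√((-5)² + (-2)²))) = 216/(375 + (-8 + 2*(√(25 + 4))² + 32*√(25 + 4))) = 216/(375 + (-8 + 2*(√29)² + 32*√29)) = 216/(375 + (-8 + 2*29 + 32*√29)) = 216/(375 + (-8 + 58 + 32*√29)) = 216/(375 + (50 + 32*√29)) = 216/(425 + 32*√29)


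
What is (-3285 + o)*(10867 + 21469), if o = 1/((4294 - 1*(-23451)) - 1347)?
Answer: -1402047392072/13199 ≈ -1.0622e+8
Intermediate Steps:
o = 1/26398 (o = 1/((4294 + 23451) - 1347) = 1/(27745 - 1347) = 1/26398 ≈ 3.7882e-5)
(-3285 + o)*(10867 + 21469) = (-3285 + 1/26398)*(10867 + 21469) = -86717429/26398*32336 = -1402047392072/13199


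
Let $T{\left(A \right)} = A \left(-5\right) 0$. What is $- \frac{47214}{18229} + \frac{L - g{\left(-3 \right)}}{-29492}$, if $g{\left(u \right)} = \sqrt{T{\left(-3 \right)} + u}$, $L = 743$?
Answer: $- \frac{1405979435}{537609668} + \frac{i \sqrt{3}}{29492} \approx -2.6152 + 5.8729 \cdot 10^{-5} i$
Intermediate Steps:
$T{\left(A \right)} = 0$ ($T{\left(A \right)} = - 5 A 0 = 0$)
$g{\left(u \right)} = \sqrt{u}$ ($g{\left(u \right)} = \sqrt{0 + u} = \sqrt{u}$)
$- \frac{47214}{18229} + \frac{L - g{\left(-3 \right)}}{-29492} = - \frac{47214}{18229} + \frac{743 - \sqrt{-3}}{-29492} = \left(-47214\right) \frac{1}{18229} + \left(743 - i \sqrt{3}\right) \left(- \frac{1}{29492}\right) = - \frac{47214}{18229} + \left(743 - i \sqrt{3}\right) \left(- \frac{1}{29492}\right) = - \frac{47214}{18229} - \left(\frac{743}{29492} - \frac{i \sqrt{3}}{29492}\right) = - \frac{1405979435}{537609668} + \frac{i \sqrt{3}}{29492}$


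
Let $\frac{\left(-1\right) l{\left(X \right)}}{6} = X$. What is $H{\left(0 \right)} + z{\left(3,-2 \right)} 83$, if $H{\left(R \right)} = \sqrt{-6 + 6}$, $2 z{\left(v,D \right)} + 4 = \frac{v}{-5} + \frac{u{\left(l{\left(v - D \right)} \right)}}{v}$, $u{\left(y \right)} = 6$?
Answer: $- \frac{1079}{10} \approx -107.9$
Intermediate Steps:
$l{\left(X \right)} = - 6 X$
$z{\left(v,D \right)} = -2 + \frac{3}{v} - \frac{v}{10}$ ($z{\left(v,D \right)} = -2 + \frac{\frac{v}{-5} + \frac{6}{v}}{2} = -2 + \frac{v \left(- \frac{1}{5}\right) + \frac{6}{v}}{2} = -2 + \frac{- \frac{v}{5} + \frac{6}{v}}{2} = -2 + \frac{\frac{6}{v} - \frac{v}{5}}{2} = -2 - \left(- \frac{3}{v} + \frac{v}{10}\right) = -2 + \frac{3}{v} - \frac{v}{10}$)
$H{\left(R \right)} = 0$ ($H{\left(R \right)} = \sqrt{0} = 0$)
$H{\left(0 \right)} + z{\left(3,-2 \right)} 83 = 0 + \left(-2 + \frac{3}{3} - \frac{3}{10}\right) 83 = 0 + \left(-2 + 3 \cdot \frac{1}{3} - \frac{3}{10}\right) 83 = 0 + \left(-2 + 1 - \frac{3}{10}\right) 83 = 0 - \frac{1079}{10} = - \frac{1079}{10}$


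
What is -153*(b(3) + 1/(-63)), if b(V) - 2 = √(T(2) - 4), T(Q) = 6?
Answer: -2125/7 - 153*√2 ≈ -519.95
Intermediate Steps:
b(V) = 2 + √2 (b(V) = 2 + √(6 - 4) = 2 + √2)
-153*(b(3) + 1/(-63)) = -153*((2 + √2) + 1/(-63)) = -153*((2 + √2) - 1/63) = -153*(125/63 + √2) = -(2125/7 + 153*√2) = -2125/7 - 153*√2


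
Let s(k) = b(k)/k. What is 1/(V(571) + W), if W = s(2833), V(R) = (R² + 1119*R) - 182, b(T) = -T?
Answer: 1/964807 ≈ 1.0365e-6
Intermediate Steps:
V(R) = -182 + R² + 1119*R
s(k) = -1 (s(k) = (-k)/k = -1)
W = -1
1/(V(571) + W) = 1/((-182 + 571² + 1119*571) - 1) = 1/((-182 + 326041 + 638949) - 1) = 1/(964808 - 1) = 1/964807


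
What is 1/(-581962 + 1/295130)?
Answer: -295130/171754445059 ≈ -1.7183e-6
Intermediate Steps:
1/(-581962 + 1/295130) = 1/(-171754445059/295130) = -295130/171754445059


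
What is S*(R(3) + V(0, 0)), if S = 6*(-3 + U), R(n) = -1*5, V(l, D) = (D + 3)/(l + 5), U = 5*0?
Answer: 396/5 ≈ 79.200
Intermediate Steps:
U = 0
V(l, D) = (3 + D)/(5 + l)
R(n) = -5
S = -18 (S = 6*(-3 + 0) = 6*(-3) = -18)
S*(R(3) + V(0, 0)) = -18*(-5 + (3 + 0)/(5 + 0)) = -18*(-5 + 3/5) = -18*(-22/5) = 396/5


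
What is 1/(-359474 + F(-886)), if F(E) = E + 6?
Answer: -1/360354 ≈ -2.7751e-6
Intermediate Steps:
F(E) = 6 + E
1/(-359474 + F(-886)) = 1/(-359474 + (6 - 886)) = 1/(-359474 - 880) = 1/(-360354) = -1/360354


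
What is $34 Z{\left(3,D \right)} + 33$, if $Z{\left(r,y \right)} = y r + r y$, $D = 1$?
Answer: $237$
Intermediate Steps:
$Z{\left(r,y \right)} = 2 r y$ ($Z{\left(r,y \right)} = r y + r y = 2 r y$)
$34 Z{\left(3,D \right)} + 33 = 34 \cdot 2 \cdot 3 \cdot 1 + 33 = 34 \cdot 6 + 33 = 204 + 33 = 237$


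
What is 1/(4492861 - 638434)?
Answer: 1/3854427 ≈ 2.5944e-7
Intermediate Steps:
1/(4492861 - 638434) = 1/3854427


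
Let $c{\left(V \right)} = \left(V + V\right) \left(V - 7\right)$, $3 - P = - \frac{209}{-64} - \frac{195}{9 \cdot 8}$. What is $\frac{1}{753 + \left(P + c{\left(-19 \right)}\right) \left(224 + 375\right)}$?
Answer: $\frac{192}{114053411} \approx 1.6834 \cdot 10^{-6}$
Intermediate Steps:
$P = \frac{469}{192}$ ($P = 3 - \left(- \frac{209}{-64} - \frac{195}{9 \cdot 8}\right) = 3 - \left(\left(-209\right) \left(- \frac{1}{64}\right) - \frac{195}{72}\right) = 3 - \left(\frac{209}{64} - \frac{65}{24}\right) = 3 - \frac{107}{192} = \frac{469}{192} \approx 2.4427$)
$c{\left(V \right)} = 2 V \left(-7 + V\right)$
$\frac{1}{753 + \left(P + c{\left(-19 \right)}\right) \left(224 + 375\right)} = \frac{1}{753 + \left(\frac{469}{192} + 2 \left(-19\right) \left(-7 - 19\right)\right) \left(224 + 375\right)} = \frac{1}{753 + \left(\frac{469}{192} + 2 \left(-19\right) \left(-26\right)\right) 599} = \frac{1}{753 + \left(\frac{469}{192} + 988\right) 599} = \frac{1}{753 + \frac{190165}{192} \cdot 599} = \frac{1}{753 + \frac{113908835}{192}} = \frac{1}{\frac{114053411}{192}} = \frac{192}{114053411}$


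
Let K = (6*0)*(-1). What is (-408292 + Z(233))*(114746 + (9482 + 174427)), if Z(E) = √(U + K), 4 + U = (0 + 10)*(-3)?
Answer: -121938447260 + 298655*I*√34 ≈ -1.2194e+11 + 1.7414e+6*I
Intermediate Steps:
U = -34 (U = -4 + (0 + 10)*(-3) = -4 + 10*(-3) = -4 - 30 = -34)
K = 0 (K = 0*(-1) = 0)
Z(E) = I*√34 (Z(E) = √(-34 + 0) = √(-34) = I*√34)
(-408292 + Z(233))*(114746 + (9482 + 174427)) = (-408292 + I*√34)*(114746 + (9482 + 174427)) = (-408292 + I*√34)*(114746 + 183909) = (-408292 + I*√34)*298655 = -121938447260 + 298655*I*√34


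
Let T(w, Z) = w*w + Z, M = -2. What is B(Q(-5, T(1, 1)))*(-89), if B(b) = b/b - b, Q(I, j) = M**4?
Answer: 1335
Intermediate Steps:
T(w, Z) = Z + w**2 (T(w, Z) = w**2 + Z = Z + w**2)
Q(I, j) = 16 (Q(I, j) = (-2)**4 = 16)
B(b) = 1 - b
B(Q(-5, T(1, 1)))*(-89) = (1 - 1*16)*(-89) = (1 - 16)*(-89) = -15*(-89) = 1335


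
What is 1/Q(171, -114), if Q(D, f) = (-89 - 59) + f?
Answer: -1/262 ≈ -0.0038168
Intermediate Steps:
Q(D, f) = -148 + f
1/Q(171, -114) = 1/(-148 - 114) = 1/(-262) = -1/262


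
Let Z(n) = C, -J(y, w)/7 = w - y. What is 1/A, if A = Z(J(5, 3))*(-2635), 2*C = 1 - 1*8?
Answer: 2/18445 ≈ 0.00010843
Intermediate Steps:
C = -7/2 (C = (1 - 1*8)/2 = (1 - 8)/2 = (½)*(-7) = -7/2 ≈ -3.5000)
J(y, w) = -7*w + 7*y (J(y, w) = -7*(w - y) = -7*w + 7*y)
Z(n) = -7/2
A = 18445/2 (A = -7/2*(-2635) = 18445/2 ≈ 9222.5)
1/A = 1/(18445/2) = 2/18445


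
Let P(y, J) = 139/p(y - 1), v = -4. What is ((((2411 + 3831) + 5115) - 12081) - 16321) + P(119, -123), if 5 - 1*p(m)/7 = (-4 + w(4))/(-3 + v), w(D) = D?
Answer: -596436/35 ≈ -17041.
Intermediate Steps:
p(m) = 35 (p(m) = 35 - 7*(-4 + 4)/(-3 - 4) = 35 - 0/(-7) = 35 - 0*(-1)/7 = 35 - 7*0 = 35 + 0 = 35)
P(y, J) = 139/35
((((2411 + 3831) + 5115) - 12081) - 16321) + P(119, -123) = ((((2411 + 3831) + 5115) - 12081) - 16321) + 139/35 = (((6242 + 5115) - 12081) - 16321) + 139/35 = ((11357 - 12081) - 16321) + 139/35 = (-724 - 16321) + 139/35 = -17045 + 139/35 = -596436/35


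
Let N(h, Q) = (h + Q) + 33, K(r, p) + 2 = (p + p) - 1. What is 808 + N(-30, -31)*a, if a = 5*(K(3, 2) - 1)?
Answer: 808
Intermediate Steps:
K(r, p) = -3 + 2*p (K(r, p) = -2 + ((p + p) - 1) = -2 + (2*p - 1) = -2 + (-1 + 2*p) = -3 + 2*p)
N(h, Q) = 33 + Q + h (N(h, Q) = (Q + h) + 33 = 33 + Q + h)
a = 0 (a = 5*((-3 + 2*2) - 1) = 5*((-3 + 4) - 1) = 5*(1 - 1) = 5*0 = 0)
808 + N(-30, -31)*a = 808 + (33 - 31 - 30)*0 = 808 - 28*0 = 808 + 0 = 808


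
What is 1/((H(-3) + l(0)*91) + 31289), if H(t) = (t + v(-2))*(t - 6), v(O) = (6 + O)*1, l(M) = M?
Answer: 1/31280 ≈ 3.1969e-5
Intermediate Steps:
v(O) = 6 + O
H(t) = (-6 + t)*(4 + t) (H(t) = (t + (6 - 2))*(t - 6) = (t + 4)*(-6 + t) = (4 + t)*(-6 + t) = (-6 + t)*(4 + t))
1/((H(-3) + l(0)*91) + 31289) = 1/(((-24 + (-3)² - 2*(-3)) + 0*91) + 31289) = 1/(((-24 + 9 + 6) + 0) + 31289) = 1/((-9 + 0) + 31289) = 1/(-9 + 31289) = 1/31280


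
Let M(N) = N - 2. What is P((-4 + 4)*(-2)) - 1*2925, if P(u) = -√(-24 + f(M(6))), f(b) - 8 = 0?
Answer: -2925 - 4*I ≈ -2925.0 - 4.0*I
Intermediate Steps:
M(N) = -2 + N
f(b) = 8 (f(b) = 8 + 0 = 8)
P(u) = -4*I (P(u) = -√(-24 + 8) = -√(-16) = -4*I)
P((-4 + 4)*(-2)) - 1*2925 = -4*I - 1*2925 = -4*I - 2925 = -2925 - 4*I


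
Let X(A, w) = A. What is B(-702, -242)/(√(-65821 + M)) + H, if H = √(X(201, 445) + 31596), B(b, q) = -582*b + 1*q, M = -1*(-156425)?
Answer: 3*√3533 + 204161*√22651/22651 ≈ 1534.8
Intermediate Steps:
M = 156425
B(b, q) = q - 582*b (B(b, q) = -582*b + q = q - 582*b)
H = 3*√3533 (H = √(201 + 31596) = √31797 = 3*√3533 ≈ 178.32)
B(-702, -242)/(√(-65821 + M)) + H = (-242 - 582*(-702))/(√(-65821 + 156425)) + 3*√3533 = (-242 + 408564)/(√90604) + 3*√3533 = 408322/((2*√22651)) + 3*√3533 = 408322*(√22651/45302) + 3*√3533 = 204161*√22651/22651 + 3*√3533 = 3*√3533 + 204161*√22651/22651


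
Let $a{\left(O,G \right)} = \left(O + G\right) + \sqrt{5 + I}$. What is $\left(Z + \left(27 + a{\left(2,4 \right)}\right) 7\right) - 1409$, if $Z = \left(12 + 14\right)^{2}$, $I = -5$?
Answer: $-502$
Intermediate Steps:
$a{\left(O,G \right)} = G + O$ ($a{\left(O,G \right)} = \left(O + G\right) + \sqrt{5 - 5} = \left(G + O\right) + \sqrt{0} = \left(G + O\right) + 0 = G + O$)
$Z = 676$ ($Z = 26^{2} = 676$)
$\left(Z + \left(27 + a{\left(2,4 \right)}\right) 7\right) - 1409 = \left(676 + \left(27 + \left(4 + 2\right)\right) 7\right) - 1409 = \left(676 + \left(27 + 6\right) 7\right) - 1409 = \left(676 + 33 \cdot 7\right) - 1409 = \left(676 + 231\right) - 1409 = 907 - 1409 = -502$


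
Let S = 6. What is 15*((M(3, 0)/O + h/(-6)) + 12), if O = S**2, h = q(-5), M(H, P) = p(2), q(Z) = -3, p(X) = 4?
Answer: 1135/6 ≈ 189.17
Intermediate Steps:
M(H, P) = 4
h = -3
O = 36 (O = 6**2 = 36)
15*((M(3, 0)/O + h/(-6)) + 12) = 15*((4/36 - 3/(-6)) + 12) = 15*((4*(1/36) - 3*(-1/6)) + 12) = 15*((1/9 + 1/2) + 12) = 15*(11/18 + 12) = 15*(227/18) = 1135/6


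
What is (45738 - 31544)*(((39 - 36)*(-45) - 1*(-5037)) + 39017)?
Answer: 623386286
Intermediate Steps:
(45738 - 31544)*(((39 - 36)*(-45) - 1*(-5037)) + 39017) = 14194*((3*(-45) + 5037) + 39017) = 14194*((-135 + 5037) + 39017) = 14194*(4902 + 39017) = 14194*43919 = 623386286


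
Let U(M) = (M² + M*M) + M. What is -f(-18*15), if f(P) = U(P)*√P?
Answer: -436590*I*√30 ≈ -2.3913e+6*I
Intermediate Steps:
U(M) = M + 2*M² (U(M) = (M² + M²) + M = 2*M² + M = M + 2*M²)
f(P) = P^(3/2)*(1 + 2*P) (f(P) = (P*(1 + 2*P))*√P = P^(3/2)*(1 + 2*P))
-f(-18*15) = -(-18*15)^(3/2)*(1 + 2*(-18*15)) = -(-270)^(3/2)*(1 + 2*(-270)) = -(-810*I*√30)*(1 - 540) = -(-810*I*√30)*(-539) = -436590*I*√30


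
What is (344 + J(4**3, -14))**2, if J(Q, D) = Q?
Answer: 166464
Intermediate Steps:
(344 + J(4**3, -14))**2 = (344 + 4**3)**2 = (344 + 64)**2 = 408**2 = 166464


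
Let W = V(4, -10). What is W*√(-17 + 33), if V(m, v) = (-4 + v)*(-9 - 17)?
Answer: 1456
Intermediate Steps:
V(m, v) = 104 - 26*v (V(m, v) = (-4 + v)*(-26) = 104 - 26*v)
W = 364 (W = 104 - 26*(-10) = 104 + 260 = 364)
W*√(-17 + 33) = 364*√(-17 + 33) = 364*√16 = 364*4 = 1456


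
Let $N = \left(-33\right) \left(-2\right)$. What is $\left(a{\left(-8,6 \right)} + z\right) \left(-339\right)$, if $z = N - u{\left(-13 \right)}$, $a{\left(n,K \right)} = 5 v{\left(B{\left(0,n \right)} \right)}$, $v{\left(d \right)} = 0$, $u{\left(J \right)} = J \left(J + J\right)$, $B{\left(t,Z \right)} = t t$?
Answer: $92208$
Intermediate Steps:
$B{\left(t,Z \right)} = t^{2}$
$u{\left(J \right)} = 2 J^{2}$ ($u{\left(J \right)} = J 2 J = 2 J^{2}$)
$a{\left(n,K \right)} = 0$ ($a{\left(n,K \right)} = 5 \cdot 0 = 0$)
$N = 66$
$z = -272$ ($z = 66 - 2 \left(-13\right)^{2} = 66 - 2 \cdot 169 = 66 - 338 = -272$)
$\left(a{\left(-8,6 \right)} + z\right) \left(-339\right) = \left(0 - 272\right) \left(-339\right) = \left(-272\right) \left(-339\right) = 92208$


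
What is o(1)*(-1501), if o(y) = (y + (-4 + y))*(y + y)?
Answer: 6004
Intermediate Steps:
o(y) = 2*y*(-4 + 2*y) (o(y) = (-4 + 2*y)*(2*y) = 2*y*(-4 + 2*y))
o(1)*(-1501) = (4*1*(-2 + 1))*(-1501) = (4*1*(-1))*(-1501) = -4*(-1501) = 6004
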